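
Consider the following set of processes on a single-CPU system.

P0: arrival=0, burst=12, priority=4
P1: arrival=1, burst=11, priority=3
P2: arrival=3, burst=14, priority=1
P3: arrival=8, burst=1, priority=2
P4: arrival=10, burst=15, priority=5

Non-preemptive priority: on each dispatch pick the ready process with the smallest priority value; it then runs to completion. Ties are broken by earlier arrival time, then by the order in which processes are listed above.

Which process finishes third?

Gantt: | P0 0-12 | P2 12-26 | P3 26-27 | P1 27-38 | P4 38-53 |
Completion: P0=12  P1=38  P2=26  P3=27  P4=53
Finish order: P0 → P2 → P3 → P1 → P4

P3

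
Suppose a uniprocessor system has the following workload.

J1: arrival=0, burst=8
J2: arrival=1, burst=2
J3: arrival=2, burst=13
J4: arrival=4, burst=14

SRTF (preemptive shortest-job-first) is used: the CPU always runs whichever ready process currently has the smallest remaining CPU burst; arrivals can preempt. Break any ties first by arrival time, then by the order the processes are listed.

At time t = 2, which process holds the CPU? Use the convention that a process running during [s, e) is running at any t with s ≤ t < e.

Timeline: | J1 0-1 | J2 1-3 | J1 3-10 | J3 10-23 | J4 23-37 |
Completion: J1=10  J2=3  J3=23  J4=37
Turnaround (C−A): J1=10  J2=2  J3=21  J4=33

J2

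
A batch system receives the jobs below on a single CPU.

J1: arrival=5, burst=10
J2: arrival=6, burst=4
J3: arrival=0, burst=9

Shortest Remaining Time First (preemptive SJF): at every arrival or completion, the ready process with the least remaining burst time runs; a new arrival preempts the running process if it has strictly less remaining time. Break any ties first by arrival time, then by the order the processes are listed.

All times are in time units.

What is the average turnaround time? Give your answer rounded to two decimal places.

Gantt: | J3 0-9 | J2 9-13 | J1 13-23 |
Completion: J1=23  J2=13  J3=9
Turnaround (C−A): J1=18  J2=7  J3=9
Turnaround times: J1=18, J2=7, J3=9
Average turnaround = (18+7+9) / 3 = 34/3 = 11.33

11.33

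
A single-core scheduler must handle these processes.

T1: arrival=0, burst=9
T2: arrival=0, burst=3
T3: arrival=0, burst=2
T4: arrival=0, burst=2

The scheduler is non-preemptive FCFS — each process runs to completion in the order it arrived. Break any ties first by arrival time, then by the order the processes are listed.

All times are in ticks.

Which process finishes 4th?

T4

Gantt: | T1 0-9 | T2 9-12 | T3 12-14 | T4 14-16 |
Completion: T1=9  T2=12  T3=14  T4=16
Finish order: T1 → T2 → T3 → T4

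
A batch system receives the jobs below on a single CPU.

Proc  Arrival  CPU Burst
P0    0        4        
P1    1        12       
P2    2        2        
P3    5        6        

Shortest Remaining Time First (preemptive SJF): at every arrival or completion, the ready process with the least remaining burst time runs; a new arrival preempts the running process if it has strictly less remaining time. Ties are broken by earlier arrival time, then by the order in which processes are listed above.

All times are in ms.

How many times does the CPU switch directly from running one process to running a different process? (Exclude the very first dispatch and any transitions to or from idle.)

3

Gantt: | P0 0-4 | P2 4-6 | P3 6-12 | P1 12-24 |
Completion: P0=4  P1=24  P2=6  P3=12
Turnaround (C−A): P0=4  P1=23  P2=4  P3=7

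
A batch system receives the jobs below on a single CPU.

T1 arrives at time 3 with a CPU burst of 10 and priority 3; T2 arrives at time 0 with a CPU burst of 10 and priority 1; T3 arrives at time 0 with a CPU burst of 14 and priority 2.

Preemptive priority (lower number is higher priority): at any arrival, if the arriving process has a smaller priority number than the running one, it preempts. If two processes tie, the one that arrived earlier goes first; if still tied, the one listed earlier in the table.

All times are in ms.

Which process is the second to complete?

Gantt: | T2 0-10 | T3 10-24 | T1 24-34 |
Completion: T1=34  T2=10  T3=24
Finish order: T2 → T3 → T1

T3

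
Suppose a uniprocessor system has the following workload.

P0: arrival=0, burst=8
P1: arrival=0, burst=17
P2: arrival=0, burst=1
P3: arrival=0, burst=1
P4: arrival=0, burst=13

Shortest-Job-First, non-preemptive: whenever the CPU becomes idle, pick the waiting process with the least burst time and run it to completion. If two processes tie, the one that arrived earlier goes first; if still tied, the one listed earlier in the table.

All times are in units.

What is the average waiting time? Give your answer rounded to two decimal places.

7.20

Gantt: | P2 0-1 | P3 1-2 | P0 2-10 | P4 10-23 | P1 23-40 |
Completion: P0=10  P1=40  P2=1  P3=2  P4=23
Turnaround (C−A): P0=10  P1=40  P2=1  P3=2  P4=23
Waiting times: P0=2, P1=23, P2=0, P3=1, P4=10
Average waiting = (2+23+0+1+10) / 5 = 36/5 = 7.20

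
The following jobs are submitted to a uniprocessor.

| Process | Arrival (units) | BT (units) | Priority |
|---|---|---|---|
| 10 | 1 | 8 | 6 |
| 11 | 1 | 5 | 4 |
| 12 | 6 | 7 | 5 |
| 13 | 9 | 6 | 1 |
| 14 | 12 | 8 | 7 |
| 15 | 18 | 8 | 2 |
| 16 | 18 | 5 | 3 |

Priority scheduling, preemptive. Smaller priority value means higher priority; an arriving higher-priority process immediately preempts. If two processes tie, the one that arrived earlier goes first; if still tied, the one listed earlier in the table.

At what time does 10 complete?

Gantt: | idle 0-1 | 11 1-6 | 12 6-9 | 13 9-15 | 12 15-18 | 15 18-26 | 16 26-31 | 12 31-32 | 10 32-40 | 14 40-48 |
Completion: 10=40  11=6  12=32  13=15  14=48  15=26  16=31
Turnaround (C−A): 10=39  11=5  12=26  13=6  14=36  15=8  16=13

40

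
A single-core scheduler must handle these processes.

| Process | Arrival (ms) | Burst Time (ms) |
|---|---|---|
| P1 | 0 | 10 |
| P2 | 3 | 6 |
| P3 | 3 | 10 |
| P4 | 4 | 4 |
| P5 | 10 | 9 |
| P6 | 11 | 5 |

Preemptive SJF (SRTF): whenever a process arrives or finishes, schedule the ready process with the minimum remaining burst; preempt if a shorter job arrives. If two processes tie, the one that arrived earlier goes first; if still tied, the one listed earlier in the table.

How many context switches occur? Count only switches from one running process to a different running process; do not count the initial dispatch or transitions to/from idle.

7

Gantt: | P1 0-3 | P2 3-4 | P4 4-8 | P2 8-13 | P6 13-18 | P1 18-25 | P5 25-34 | P3 34-44 |
Completion: P1=25  P2=13  P3=44  P4=8  P5=34  P6=18
Turnaround (C−A): P1=25  P2=10  P3=41  P4=4  P5=24  P6=7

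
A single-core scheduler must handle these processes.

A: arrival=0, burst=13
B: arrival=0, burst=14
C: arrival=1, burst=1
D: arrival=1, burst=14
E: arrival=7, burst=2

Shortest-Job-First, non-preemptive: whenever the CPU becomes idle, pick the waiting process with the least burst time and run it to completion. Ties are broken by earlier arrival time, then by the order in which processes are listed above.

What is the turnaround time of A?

13

Gantt: | A 0-13 | C 13-14 | E 14-16 | B 16-30 | D 30-44 |
Completion: A=13  B=30  C=14  D=44  E=16
Turnaround (C−A): A=13  B=30  C=13  D=43  E=9
Turnaround(A) = completion − arrival = 13 − 0 = 13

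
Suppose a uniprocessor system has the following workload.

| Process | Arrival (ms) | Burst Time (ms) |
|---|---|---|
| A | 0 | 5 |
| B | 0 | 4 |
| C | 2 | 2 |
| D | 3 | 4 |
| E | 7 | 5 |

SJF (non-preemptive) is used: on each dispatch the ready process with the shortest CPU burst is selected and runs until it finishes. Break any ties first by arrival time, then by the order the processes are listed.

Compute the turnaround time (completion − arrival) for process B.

Schedule: | B 0-4 | C 4-6 | D 6-10 | A 10-15 | E 15-20 |
Completion: A=15  B=4  C=6  D=10  E=20
Turnaround(B) = completion − arrival = 4 − 0 = 4

4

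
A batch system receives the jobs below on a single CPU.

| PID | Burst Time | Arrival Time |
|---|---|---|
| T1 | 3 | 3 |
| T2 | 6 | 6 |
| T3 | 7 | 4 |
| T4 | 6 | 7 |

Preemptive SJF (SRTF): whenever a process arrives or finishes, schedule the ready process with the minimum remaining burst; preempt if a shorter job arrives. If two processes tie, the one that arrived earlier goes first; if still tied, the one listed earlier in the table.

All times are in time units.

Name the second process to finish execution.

T2

Timeline: | idle 0-3 | T1 3-6 | T2 6-12 | T4 12-18 | T3 18-25 |
Completion: T1=6  T2=12  T3=25  T4=18
Turnaround (C−A): T1=3  T2=6  T3=21  T4=11
Finish order: T1 → T2 → T4 → T3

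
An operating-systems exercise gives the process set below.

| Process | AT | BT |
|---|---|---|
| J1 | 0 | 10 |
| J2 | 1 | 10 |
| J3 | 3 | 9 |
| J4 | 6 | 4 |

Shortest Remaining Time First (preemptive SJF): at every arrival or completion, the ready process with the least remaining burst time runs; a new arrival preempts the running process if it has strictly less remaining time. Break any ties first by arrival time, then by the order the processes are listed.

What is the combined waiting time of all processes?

Gantt: | J1 0-10 | J4 10-14 | J3 14-23 | J2 23-33 |
Completion: J1=10  J2=33  J3=23  J4=14
Waiting = turnaround − burst: J1=0, J2=22, J3=11, J4=4
Total waiting = 0 + 22 + 11 + 4 = 37

37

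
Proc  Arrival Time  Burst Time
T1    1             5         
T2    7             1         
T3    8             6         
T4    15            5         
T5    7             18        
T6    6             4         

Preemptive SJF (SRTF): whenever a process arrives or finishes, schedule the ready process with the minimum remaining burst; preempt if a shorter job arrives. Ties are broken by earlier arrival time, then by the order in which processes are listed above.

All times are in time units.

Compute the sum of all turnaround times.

60

Gantt: | idle 0-1 | T1 1-6 | T6 6-7 | T2 7-8 | T6 8-11 | T3 11-17 | T4 17-22 | T5 22-40 |
Completion: T1=6  T2=8  T3=17  T4=22  T5=40  T6=11
Turnaround = completion − arrival: T1=5, T2=1, T3=9, T4=7, T5=33, T6=5
Total turnaround = 5 + 1 + 9 + 7 + 33 + 5 = 60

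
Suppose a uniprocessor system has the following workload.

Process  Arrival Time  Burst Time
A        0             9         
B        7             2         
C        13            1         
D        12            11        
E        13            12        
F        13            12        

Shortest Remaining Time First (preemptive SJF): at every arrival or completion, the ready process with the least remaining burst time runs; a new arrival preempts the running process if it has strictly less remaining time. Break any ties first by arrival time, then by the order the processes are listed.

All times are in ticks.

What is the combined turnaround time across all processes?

84

Timeline: | A 0-9 | B 9-11 | idle 11-12 | D 12-13 | C 13-14 | D 14-24 | E 24-36 | F 36-48 |
Completion: A=9  B=11  C=14  D=24  E=36  F=48
Turnaround = completion − arrival: A=9, B=4, C=1, D=12, E=23, F=35
Total turnaround = 9 + 4 + 1 + 12 + 23 + 35 = 84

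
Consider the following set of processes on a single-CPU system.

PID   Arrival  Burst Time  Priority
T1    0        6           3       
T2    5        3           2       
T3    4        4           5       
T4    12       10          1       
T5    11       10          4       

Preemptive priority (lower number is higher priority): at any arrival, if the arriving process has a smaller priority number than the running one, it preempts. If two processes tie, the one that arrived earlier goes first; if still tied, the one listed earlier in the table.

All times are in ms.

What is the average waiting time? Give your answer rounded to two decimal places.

7.60

Gantt: | T1 0-5 | T2 5-8 | T1 8-9 | T3 9-11 | T5 11-12 | T4 12-22 | T5 22-31 | T3 31-33 |
Completion: T1=9  T2=8  T3=33  T4=22  T5=31
Turnaround (C−A): T1=9  T2=3  T3=29  T4=10  T5=20
Waiting times: T1=3, T2=0, T3=25, T4=0, T5=10
Average waiting = (3+0+25+0+10) / 5 = 38/5 = 7.60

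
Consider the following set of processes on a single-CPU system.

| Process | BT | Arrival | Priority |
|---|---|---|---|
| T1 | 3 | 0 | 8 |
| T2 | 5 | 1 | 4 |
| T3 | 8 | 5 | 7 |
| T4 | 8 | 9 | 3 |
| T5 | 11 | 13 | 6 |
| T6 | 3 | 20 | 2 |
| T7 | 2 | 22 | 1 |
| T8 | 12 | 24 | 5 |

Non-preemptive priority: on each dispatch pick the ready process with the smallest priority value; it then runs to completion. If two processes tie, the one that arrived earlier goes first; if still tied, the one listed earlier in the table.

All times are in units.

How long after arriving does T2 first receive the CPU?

Timeline: | T1 0-3 | T2 3-8 | T3 8-16 | T4 16-24 | T7 24-26 | T6 26-29 | T8 29-41 | T5 41-52 |
Completion: T1=3  T2=8  T3=16  T4=24  T5=52  T6=29  T7=26  T8=41
Response(T2) = first start − arrival = 3 − 1 = 2

2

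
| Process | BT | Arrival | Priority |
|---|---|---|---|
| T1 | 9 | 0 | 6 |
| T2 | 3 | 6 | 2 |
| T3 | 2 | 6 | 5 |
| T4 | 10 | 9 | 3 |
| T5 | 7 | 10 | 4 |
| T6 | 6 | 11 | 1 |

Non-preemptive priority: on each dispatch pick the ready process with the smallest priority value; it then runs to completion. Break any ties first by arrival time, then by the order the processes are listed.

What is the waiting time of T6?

Schedule: | T1 0-9 | T2 9-12 | T6 12-18 | T4 18-28 | T5 28-35 | T3 35-37 |
Completion: T1=9  T2=12  T3=37  T4=28  T5=35  T6=18
Turnaround (C−A): T1=9  T2=6  T3=31  T4=19  T5=25  T6=7
Waiting(T6) = turnaround − burst = 7 − 6 = 1

1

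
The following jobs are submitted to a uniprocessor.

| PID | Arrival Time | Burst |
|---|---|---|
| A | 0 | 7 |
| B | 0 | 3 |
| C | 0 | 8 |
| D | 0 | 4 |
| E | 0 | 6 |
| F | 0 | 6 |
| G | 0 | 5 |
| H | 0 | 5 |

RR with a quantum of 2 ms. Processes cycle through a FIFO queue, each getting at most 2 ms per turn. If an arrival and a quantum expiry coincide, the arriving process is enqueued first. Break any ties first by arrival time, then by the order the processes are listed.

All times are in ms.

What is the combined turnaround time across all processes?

285

Schedule: | A 0-2 | B 2-4 | C 4-6 | D 6-8 | E 8-10 | F 10-12 | G 12-14 | H 14-16 | A 16-18 | B 18-19 | C 19-21 | D 21-23 | E 23-25 | F 25-27 | G 27-29 | H 29-31 | A 31-33 | C 33-35 | E 35-37 | F 37-39 | G 39-40 | H 40-41 | A 41-42 | C 42-44 |
Completion: A=42  B=19  C=44  D=23  E=37  F=39  G=40  H=41
Turnaround = completion − arrival: A=42, B=19, C=44, D=23, E=37, F=39, G=40, H=41
Total turnaround = 42 + 19 + 44 + 23 + 37 + 39 + 40 + 41 = 285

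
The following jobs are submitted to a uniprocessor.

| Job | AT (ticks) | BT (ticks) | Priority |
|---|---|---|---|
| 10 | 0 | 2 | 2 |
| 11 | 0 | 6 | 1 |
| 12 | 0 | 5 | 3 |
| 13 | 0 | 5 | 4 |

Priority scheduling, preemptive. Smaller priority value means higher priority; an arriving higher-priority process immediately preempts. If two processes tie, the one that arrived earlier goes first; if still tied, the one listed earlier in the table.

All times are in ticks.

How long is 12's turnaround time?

13

Timeline: | 11 0-6 | 10 6-8 | 12 8-13 | 13 13-18 |
Completion: 10=8  11=6  12=13  13=18
Turnaround (C−A): 10=8  11=6  12=13  13=18
Turnaround(12) = completion − arrival = 13 − 0 = 13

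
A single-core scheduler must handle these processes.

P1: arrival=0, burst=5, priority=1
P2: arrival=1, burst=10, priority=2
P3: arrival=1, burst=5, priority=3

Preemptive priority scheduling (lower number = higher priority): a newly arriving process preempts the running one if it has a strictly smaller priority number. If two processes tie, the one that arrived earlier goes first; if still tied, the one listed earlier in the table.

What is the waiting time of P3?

Timeline: | P1 0-5 | P2 5-15 | P3 15-20 |
Completion: P1=5  P2=15  P3=20
Turnaround (C−A): P1=5  P2=14  P3=19
Waiting(P3) = turnaround − burst = 19 − 5 = 14

14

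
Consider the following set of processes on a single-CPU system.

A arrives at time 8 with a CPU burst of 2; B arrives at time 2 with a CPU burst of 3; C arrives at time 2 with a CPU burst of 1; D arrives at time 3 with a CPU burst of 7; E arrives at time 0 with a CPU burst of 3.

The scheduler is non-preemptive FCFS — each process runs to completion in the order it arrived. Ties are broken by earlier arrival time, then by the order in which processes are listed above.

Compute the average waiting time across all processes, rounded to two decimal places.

Schedule: | E 0-3 | B 3-6 | C 6-7 | D 7-14 | A 14-16 |
Completion: A=16  B=6  C=7  D=14  E=3
Waiting times: A=6, B=1, C=4, D=4, E=0
Average waiting = (6+1+4+4+0) / 5 = 15/5 = 3.00

3.00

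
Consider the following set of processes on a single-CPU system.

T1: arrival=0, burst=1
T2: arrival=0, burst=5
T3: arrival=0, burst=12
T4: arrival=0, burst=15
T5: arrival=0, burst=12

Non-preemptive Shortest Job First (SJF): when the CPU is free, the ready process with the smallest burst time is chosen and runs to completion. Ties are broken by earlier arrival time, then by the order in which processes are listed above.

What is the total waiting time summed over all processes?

Timeline: | T1 0-1 | T2 1-6 | T3 6-18 | T5 18-30 | T4 30-45 |
Completion: T1=1  T2=6  T3=18  T4=45  T5=30
Waiting = turnaround − burst: T1=0, T2=1, T3=6, T4=30, T5=18
Total waiting = 0 + 1 + 6 + 30 + 18 = 55

55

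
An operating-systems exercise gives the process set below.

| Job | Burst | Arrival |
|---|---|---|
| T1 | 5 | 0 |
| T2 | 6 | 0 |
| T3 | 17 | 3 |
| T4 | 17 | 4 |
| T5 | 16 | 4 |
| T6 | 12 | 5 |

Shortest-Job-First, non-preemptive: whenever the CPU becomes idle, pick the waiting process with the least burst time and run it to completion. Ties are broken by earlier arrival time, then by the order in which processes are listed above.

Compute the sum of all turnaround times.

Timeline: | T1 0-5 | T2 5-11 | T6 11-23 | T5 23-39 | T3 39-56 | T4 56-73 |
Completion: T1=5  T2=11  T3=56  T4=73  T5=39  T6=23
Turnaround = completion − arrival: T1=5, T2=11, T3=53, T4=69, T5=35, T6=18
Total turnaround = 5 + 11 + 53 + 69 + 35 + 18 = 191

191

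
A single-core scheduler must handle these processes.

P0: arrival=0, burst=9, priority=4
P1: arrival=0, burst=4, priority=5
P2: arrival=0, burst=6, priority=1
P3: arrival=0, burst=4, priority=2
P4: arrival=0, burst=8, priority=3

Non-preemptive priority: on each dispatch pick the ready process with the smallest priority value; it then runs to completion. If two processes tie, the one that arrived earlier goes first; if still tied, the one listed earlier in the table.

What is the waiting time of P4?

Timeline: | P2 0-6 | P3 6-10 | P4 10-18 | P0 18-27 | P1 27-31 |
Completion: P0=27  P1=31  P2=6  P3=10  P4=18
Waiting(P4) = turnaround − burst = 18 − 8 = 10

10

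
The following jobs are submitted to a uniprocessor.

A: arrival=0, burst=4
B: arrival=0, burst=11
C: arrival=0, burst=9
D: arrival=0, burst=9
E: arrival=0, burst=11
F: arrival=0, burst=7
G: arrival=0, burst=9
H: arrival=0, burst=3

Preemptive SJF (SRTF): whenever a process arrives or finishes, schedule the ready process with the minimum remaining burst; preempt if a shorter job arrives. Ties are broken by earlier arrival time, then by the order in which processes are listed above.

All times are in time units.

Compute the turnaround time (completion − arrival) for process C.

Timeline: | H 0-3 | A 3-7 | F 7-14 | C 14-23 | D 23-32 | G 32-41 | B 41-52 | E 52-63 |
Completion: A=7  B=52  C=23  D=32  E=63  F=14  G=41  H=3
Turnaround (C−A): A=7  B=52  C=23  D=32  E=63  F=14  G=41  H=3
Turnaround(C) = completion − arrival = 23 − 0 = 23

23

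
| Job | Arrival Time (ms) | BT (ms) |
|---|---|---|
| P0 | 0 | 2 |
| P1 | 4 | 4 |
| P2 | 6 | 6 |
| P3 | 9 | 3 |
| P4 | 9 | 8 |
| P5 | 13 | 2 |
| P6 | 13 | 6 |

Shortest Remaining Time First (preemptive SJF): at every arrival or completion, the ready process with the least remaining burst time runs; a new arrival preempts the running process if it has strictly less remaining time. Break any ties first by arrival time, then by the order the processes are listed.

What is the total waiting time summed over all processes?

Gantt: | P0 0-2 | idle 2-4 | P1 4-8 | P2 8-9 | P3 9-12 | P2 12-13 | P5 13-15 | P2 15-19 | P6 19-25 | P4 25-33 |
Completion: P0=2  P1=8  P2=19  P3=12  P4=33  P5=15  P6=25
Turnaround (C−A): P0=2  P1=4  P2=13  P3=3  P4=24  P5=2  P6=12
Waiting = turnaround − burst: P0=0, P1=0, P2=7, P3=0, P4=16, P5=0, P6=6
Total waiting = 0 + 0 + 7 + 0 + 16 + 0 + 6 = 29

29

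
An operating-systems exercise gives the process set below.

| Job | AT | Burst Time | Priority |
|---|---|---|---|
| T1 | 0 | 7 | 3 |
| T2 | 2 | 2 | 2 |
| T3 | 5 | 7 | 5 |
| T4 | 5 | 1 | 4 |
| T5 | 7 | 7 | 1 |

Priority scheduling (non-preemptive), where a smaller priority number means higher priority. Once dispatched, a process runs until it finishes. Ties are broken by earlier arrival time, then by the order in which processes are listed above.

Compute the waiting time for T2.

12

Gantt: | T1 0-7 | T5 7-14 | T2 14-16 | T4 16-17 | T3 17-24 |
Completion: T1=7  T2=16  T3=24  T4=17  T5=14
Turnaround (C−A): T1=7  T2=14  T3=19  T4=12  T5=7
Waiting(T2) = turnaround − burst = 14 − 2 = 12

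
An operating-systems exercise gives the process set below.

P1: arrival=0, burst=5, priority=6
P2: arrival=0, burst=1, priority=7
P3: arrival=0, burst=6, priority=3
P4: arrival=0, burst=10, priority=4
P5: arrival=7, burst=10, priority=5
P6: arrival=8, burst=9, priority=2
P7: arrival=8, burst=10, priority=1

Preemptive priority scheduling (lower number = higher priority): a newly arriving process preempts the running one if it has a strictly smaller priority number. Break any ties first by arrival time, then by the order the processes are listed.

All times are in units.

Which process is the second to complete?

P7

Schedule: | P3 0-6 | P4 6-8 | P7 8-18 | P6 18-27 | P4 27-35 | P5 35-45 | P1 45-50 | P2 50-51 |
Completion: P1=50  P2=51  P3=6  P4=35  P5=45  P6=27  P7=18
Turnaround (C−A): P1=50  P2=51  P3=6  P4=35  P5=38  P6=19  P7=10
Finish order: P3 → P7 → P6 → P4 → P5 → P1 → P2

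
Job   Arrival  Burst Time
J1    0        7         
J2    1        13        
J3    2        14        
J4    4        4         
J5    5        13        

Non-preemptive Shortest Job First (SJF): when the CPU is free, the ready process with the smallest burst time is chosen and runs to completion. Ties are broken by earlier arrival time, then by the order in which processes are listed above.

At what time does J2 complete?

24

Schedule: | J1 0-7 | J4 7-11 | J2 11-24 | J5 24-37 | J3 37-51 |
Completion: J1=7  J2=24  J3=51  J4=11  J5=37
Turnaround (C−A): J1=7  J2=23  J3=49  J4=7  J5=32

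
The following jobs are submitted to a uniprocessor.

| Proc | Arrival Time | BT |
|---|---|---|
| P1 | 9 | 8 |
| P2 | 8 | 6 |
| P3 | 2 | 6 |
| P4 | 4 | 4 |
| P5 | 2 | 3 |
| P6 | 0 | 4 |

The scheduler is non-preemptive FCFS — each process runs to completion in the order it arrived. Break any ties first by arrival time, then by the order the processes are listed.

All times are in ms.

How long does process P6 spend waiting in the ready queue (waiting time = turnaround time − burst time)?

Schedule: | P6 0-4 | P3 4-10 | P5 10-13 | P4 13-17 | P2 17-23 | P1 23-31 |
Completion: P1=31  P2=23  P3=10  P4=17  P5=13  P6=4
Turnaround (C−A): P1=22  P2=15  P3=8  P4=13  P5=11  P6=4
Waiting(P6) = turnaround − burst = 4 − 4 = 0

0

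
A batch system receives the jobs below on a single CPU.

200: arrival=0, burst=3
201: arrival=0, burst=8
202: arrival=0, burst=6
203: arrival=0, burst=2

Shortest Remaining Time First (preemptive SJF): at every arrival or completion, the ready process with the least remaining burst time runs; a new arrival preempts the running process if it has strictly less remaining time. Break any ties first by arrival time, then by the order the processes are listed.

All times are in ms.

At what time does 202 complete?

Timeline: | 203 0-2 | 200 2-5 | 202 5-11 | 201 11-19 |
Completion: 200=5  201=19  202=11  203=2
Turnaround (C−A): 200=5  201=19  202=11  203=2

11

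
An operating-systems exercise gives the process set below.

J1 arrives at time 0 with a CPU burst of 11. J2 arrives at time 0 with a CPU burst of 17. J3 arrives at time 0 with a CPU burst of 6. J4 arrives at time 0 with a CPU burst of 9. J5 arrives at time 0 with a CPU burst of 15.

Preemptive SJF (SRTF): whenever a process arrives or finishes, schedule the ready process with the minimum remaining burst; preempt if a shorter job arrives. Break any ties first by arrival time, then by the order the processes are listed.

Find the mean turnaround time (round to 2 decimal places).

29.20

Gantt: | J3 0-6 | J4 6-15 | J1 15-26 | J5 26-41 | J2 41-58 |
Completion: J1=26  J2=58  J3=6  J4=15  J5=41
Turnaround (C−A): J1=26  J2=58  J3=6  J4=15  J5=41
Turnaround times: J1=26, J2=58, J3=6, J4=15, J5=41
Average turnaround = (26+58+6+15+41) / 5 = 146/5 = 29.20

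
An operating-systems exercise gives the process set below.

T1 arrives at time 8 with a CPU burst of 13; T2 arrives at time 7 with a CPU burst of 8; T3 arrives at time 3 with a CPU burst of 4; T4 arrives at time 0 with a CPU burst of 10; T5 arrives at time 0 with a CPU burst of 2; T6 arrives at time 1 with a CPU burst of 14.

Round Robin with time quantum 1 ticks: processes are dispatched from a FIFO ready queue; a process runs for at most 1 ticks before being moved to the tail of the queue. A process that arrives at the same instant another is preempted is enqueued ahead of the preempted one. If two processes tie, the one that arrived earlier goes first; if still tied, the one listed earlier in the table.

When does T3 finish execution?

19

Gantt: | T4 0-1 | T5 1-2 | T6 2-3 | T4 3-4 | T5 4-5 | T3 5-6 | T6 6-7 | T4 7-8 | T3 8-9 | T2 9-10 | T6 10-11 | T1 11-12 | T4 12-13 | T3 13-14 | T2 14-15 | T6 15-16 | T1 16-17 | T4 17-18 | T3 18-19 | T2 19-20 | T6 20-21 | T1 21-22 | T4 22-23 | T2 23-24 | T6 24-25 | T1 25-26 | T4 26-27 | T2 27-28 | T6 28-29 | T1 29-30 | T4 30-31 | T2 31-32 | T6 32-33 | T1 33-34 | T4 34-35 | T2 35-36 | T6 36-37 | T1 37-38 | T4 38-39 | T2 39-40 | T6 40-41 | T1 41-42 | T6 42-43 | T1 43-44 | T6 44-45 | T1 45-46 | T6 46-47 | T1 47-48 | T6 48-49 | T1 49-51 |
Completion: T1=51  T2=40  T3=19  T4=39  T5=5  T6=49
Turnaround (C−A): T1=43  T2=33  T3=16  T4=39  T5=5  T6=48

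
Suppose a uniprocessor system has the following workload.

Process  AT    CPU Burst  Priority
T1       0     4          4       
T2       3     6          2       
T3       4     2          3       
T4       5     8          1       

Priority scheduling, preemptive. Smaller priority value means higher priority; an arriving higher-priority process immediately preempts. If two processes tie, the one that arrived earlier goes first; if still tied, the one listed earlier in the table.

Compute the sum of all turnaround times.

57

Gantt: | T1 0-3 | T2 3-5 | T4 5-13 | T2 13-17 | T3 17-19 | T1 19-20 |
Completion: T1=20  T2=17  T3=19  T4=13
Turnaround = completion − arrival: T1=20, T2=14, T3=15, T4=8
Total turnaround = 20 + 14 + 15 + 8 = 57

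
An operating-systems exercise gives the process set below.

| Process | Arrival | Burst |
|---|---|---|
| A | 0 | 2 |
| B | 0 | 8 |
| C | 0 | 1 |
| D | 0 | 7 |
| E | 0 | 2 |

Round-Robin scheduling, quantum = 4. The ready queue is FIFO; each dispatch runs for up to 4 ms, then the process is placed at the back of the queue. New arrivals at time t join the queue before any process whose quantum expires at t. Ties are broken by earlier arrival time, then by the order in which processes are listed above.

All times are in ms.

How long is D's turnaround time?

20

Gantt: | A 0-2 | B 2-6 | C 6-7 | D 7-11 | E 11-13 | B 13-17 | D 17-20 |
Completion: A=2  B=17  C=7  D=20  E=13
Turnaround (C−A): A=2  B=17  C=7  D=20  E=13
Turnaround(D) = completion − arrival = 20 − 0 = 20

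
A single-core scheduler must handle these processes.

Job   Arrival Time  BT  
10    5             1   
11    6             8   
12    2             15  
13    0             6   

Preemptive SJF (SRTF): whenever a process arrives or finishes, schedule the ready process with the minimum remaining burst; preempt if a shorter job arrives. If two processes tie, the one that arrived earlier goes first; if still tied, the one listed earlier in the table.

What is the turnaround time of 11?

Timeline: | 13 0-6 | 10 6-7 | 11 7-15 | 12 15-30 |
Completion: 10=7  11=15  12=30  13=6
Turnaround(11) = completion − arrival = 15 − 6 = 9

9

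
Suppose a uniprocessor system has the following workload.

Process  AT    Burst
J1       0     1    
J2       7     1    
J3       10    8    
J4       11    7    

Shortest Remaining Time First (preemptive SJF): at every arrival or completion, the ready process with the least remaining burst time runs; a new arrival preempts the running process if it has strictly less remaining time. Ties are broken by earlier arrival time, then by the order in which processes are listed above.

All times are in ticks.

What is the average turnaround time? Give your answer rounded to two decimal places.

6.00

Timeline: | J1 0-1 | idle 1-7 | J2 7-8 | idle 8-10 | J3 10-18 | J4 18-25 |
Completion: J1=1  J2=8  J3=18  J4=25
Turnaround times: J1=1, J2=1, J3=8, J4=14
Average turnaround = (1+1+8+14) / 4 = 24/4 = 6.00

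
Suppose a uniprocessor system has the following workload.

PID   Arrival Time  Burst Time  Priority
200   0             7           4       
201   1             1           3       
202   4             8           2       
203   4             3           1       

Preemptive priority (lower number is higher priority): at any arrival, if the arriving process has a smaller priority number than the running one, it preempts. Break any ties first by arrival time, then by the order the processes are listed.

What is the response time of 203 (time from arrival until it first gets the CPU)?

0

Gantt: | 200 0-1 | 201 1-2 | 200 2-4 | 203 4-7 | 202 7-15 | 200 15-19 |
Completion: 200=19  201=2  202=15  203=7
Turnaround (C−A): 200=19  201=1  202=11  203=3
Response(203) = first start − arrival = 4 − 4 = 0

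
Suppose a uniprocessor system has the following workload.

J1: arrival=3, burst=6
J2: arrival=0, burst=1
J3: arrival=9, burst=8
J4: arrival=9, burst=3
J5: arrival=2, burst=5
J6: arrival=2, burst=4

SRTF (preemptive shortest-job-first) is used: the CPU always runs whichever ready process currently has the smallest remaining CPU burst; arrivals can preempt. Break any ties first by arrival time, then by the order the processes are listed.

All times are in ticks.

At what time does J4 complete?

Schedule: | J2 0-1 | idle 1-2 | J6 2-6 | J5 6-11 | J4 11-14 | J1 14-20 | J3 20-28 |
Completion: J1=20  J2=1  J3=28  J4=14  J5=11  J6=6
Turnaround (C−A): J1=17  J2=1  J3=19  J4=5  J5=9  J6=4

14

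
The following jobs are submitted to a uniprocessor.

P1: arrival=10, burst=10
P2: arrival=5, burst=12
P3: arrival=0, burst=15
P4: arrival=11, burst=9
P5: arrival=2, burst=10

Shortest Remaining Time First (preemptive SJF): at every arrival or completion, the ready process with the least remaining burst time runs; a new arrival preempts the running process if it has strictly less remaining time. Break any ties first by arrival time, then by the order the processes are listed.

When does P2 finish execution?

Timeline: | P3 0-2 | P5 2-12 | P4 12-21 | P1 21-31 | P2 31-43 | P3 43-56 |
Completion: P1=31  P2=43  P3=56  P4=21  P5=12
Turnaround (C−A): P1=21  P2=38  P3=56  P4=10  P5=10

43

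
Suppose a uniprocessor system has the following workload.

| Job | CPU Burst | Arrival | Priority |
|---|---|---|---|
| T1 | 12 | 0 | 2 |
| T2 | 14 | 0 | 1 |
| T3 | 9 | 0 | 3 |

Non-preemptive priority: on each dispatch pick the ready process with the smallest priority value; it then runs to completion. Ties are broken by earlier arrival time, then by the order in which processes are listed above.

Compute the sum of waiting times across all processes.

Timeline: | T2 0-14 | T1 14-26 | T3 26-35 |
Completion: T1=26  T2=14  T3=35
Turnaround (C−A): T1=26  T2=14  T3=35
Waiting = turnaround − burst: T1=14, T2=0, T3=26
Total waiting = 14 + 0 + 26 = 40

40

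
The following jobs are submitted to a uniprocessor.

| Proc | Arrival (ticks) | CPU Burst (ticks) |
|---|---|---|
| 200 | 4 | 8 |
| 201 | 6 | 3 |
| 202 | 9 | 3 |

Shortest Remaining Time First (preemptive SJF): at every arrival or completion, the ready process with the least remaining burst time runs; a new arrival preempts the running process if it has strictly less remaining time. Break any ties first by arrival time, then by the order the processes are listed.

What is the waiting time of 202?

0

Timeline: | idle 0-4 | 200 4-6 | 201 6-9 | 202 9-12 | 200 12-18 |
Completion: 200=18  201=9  202=12
Turnaround (C−A): 200=14  201=3  202=3
Waiting(202) = turnaround − burst = 3 − 3 = 0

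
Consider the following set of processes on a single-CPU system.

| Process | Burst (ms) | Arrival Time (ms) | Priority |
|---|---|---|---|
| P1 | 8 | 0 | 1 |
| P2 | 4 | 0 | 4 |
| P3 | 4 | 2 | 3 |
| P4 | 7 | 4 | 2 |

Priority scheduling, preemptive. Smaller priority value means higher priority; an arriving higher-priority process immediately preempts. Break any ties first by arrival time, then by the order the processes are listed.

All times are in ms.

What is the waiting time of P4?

4

Timeline: | P1 0-8 | P4 8-15 | P3 15-19 | P2 19-23 |
Completion: P1=8  P2=23  P3=19  P4=15
Turnaround (C−A): P1=8  P2=23  P3=17  P4=11
Waiting(P4) = turnaround − burst = 11 − 7 = 4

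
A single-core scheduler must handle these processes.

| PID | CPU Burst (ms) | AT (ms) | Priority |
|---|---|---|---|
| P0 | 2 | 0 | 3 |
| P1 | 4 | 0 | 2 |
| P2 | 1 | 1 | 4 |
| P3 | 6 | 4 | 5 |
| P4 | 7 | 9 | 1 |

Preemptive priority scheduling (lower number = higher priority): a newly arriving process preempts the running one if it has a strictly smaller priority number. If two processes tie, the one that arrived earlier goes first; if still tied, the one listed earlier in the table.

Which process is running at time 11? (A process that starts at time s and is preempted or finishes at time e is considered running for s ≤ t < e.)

P4

Gantt: | P1 0-4 | P0 4-6 | P2 6-7 | P3 7-9 | P4 9-16 | P3 16-20 |
Completion: P0=6  P1=4  P2=7  P3=20  P4=16
Turnaround (C−A): P0=6  P1=4  P2=6  P3=16  P4=7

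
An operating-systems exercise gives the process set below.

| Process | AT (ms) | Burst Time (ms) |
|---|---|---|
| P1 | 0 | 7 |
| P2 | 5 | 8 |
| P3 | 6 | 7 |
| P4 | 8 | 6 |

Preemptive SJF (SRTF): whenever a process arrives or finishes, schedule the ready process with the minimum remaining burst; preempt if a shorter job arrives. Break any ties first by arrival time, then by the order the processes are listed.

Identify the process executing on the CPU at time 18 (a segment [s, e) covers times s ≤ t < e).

Timeline: | P1 0-7 | P3 7-14 | P4 14-20 | P2 20-28 |
Completion: P1=7  P2=28  P3=14  P4=20

P4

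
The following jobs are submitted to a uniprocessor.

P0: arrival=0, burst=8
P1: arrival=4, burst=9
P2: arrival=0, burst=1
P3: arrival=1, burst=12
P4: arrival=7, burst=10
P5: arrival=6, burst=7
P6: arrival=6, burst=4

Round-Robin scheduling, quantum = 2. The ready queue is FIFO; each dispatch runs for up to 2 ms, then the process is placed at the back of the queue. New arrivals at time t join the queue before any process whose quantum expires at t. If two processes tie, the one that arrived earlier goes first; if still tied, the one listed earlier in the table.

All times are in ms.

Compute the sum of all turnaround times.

Timeline: | P0 0-2 | P2 2-3 | P3 3-5 | P0 5-7 | P1 7-9 | P3 9-11 | P5 11-13 | P6 13-15 | P4 15-17 | P0 17-19 | P1 19-21 | P3 21-23 | P5 23-25 | P6 25-27 | P4 27-29 | P0 29-31 | P1 31-33 | P3 33-35 | P5 35-37 | P4 37-39 | P1 39-41 | P3 41-43 | P5 43-44 | P4 44-46 | P1 46-47 | P3 47-49 | P4 49-51 |
Completion: P0=31  P1=47  P2=3  P3=49  P4=51  P5=44  P6=27
Turnaround = completion − arrival: P0=31, P1=43, P2=3, P3=48, P4=44, P5=38, P6=21
Total turnaround = 31 + 43 + 3 + 48 + 44 + 38 + 21 = 228

228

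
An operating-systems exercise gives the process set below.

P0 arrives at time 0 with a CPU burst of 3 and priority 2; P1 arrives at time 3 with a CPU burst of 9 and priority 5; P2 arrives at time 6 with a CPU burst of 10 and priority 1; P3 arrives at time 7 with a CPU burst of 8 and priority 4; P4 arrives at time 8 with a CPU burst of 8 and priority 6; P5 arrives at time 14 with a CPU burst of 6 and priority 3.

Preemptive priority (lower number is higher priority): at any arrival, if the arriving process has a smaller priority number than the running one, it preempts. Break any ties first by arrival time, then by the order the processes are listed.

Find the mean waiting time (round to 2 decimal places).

Gantt: | P0 0-3 | P1 3-6 | P2 6-16 | P5 16-22 | P3 22-30 | P1 30-36 | P4 36-44 |
Completion: P0=3  P1=36  P2=16  P3=30  P4=44  P5=22
Turnaround (C−A): P0=3  P1=33  P2=10  P3=23  P4=36  P5=8
Waiting times: P0=0, P1=24, P2=0, P3=15, P4=28, P5=2
Average waiting = (0+24+0+15+28+2) / 6 = 69/6 = 11.50

11.50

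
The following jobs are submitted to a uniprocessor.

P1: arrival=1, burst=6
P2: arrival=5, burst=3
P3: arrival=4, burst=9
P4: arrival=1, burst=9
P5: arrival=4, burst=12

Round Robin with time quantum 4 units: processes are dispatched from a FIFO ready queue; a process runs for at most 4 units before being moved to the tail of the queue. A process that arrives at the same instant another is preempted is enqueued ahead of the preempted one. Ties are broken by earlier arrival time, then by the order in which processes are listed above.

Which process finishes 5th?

Gantt: | idle 0-1 | P1 1-5 | P4 5-9 | P3 9-13 | P5 13-17 | P2 17-20 | P1 20-22 | P4 22-26 | P3 26-30 | P5 30-34 | P4 34-35 | P3 35-36 | P5 36-40 |
Completion: P1=22  P2=20  P3=36  P4=35  P5=40
Turnaround (C−A): P1=21  P2=15  P3=32  P4=34  P5=36
Finish order: P2 → P1 → P4 → P3 → P5

P5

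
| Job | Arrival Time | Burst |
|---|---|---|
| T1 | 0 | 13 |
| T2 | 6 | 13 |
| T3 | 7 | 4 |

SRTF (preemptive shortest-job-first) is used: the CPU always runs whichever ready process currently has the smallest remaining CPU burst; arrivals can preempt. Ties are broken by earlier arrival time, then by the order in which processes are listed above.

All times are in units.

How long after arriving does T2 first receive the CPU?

Timeline: | T1 0-7 | T3 7-11 | T1 11-17 | T2 17-30 |
Completion: T1=17  T2=30  T3=11
Response(T2) = first start − arrival = 17 − 6 = 11

11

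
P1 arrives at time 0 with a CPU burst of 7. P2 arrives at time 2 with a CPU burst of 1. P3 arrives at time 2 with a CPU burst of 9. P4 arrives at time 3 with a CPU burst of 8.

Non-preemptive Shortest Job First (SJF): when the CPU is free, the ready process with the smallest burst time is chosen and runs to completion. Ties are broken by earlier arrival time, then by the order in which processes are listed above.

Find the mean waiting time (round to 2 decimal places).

6.00

Gantt: | P1 0-7 | P2 7-8 | P4 8-16 | P3 16-25 |
Completion: P1=7  P2=8  P3=25  P4=16
Turnaround (C−A): P1=7  P2=6  P3=23  P4=13
Waiting times: P1=0, P2=5, P3=14, P4=5
Average waiting = (0+5+14+5) / 4 = 24/4 = 6.00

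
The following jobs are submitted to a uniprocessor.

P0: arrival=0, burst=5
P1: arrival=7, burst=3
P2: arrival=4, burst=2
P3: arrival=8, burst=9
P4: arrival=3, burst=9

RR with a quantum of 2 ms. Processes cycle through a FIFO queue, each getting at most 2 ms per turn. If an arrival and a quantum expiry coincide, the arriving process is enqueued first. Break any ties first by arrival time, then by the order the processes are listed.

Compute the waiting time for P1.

8

Gantt: | P0 0-4 | P4 4-6 | P2 6-8 | P0 8-9 | P4 9-11 | P1 11-13 | P3 13-15 | P4 15-17 | P1 17-18 | P3 18-20 | P4 20-22 | P3 22-24 | P4 24-25 | P3 25-28 |
Completion: P0=9  P1=18  P2=8  P3=28  P4=25
Turnaround (C−A): P0=9  P1=11  P2=4  P3=20  P4=22
Waiting(P1) = turnaround − burst = 11 − 3 = 8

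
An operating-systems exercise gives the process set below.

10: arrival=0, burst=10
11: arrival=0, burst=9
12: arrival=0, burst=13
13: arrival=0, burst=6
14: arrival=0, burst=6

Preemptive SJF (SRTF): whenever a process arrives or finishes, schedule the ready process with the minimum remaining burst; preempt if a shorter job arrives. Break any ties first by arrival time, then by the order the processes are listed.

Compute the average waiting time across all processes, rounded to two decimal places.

14.00

Timeline: | 13 0-6 | 14 6-12 | 11 12-21 | 10 21-31 | 12 31-44 |
Completion: 10=31  11=21  12=44  13=6  14=12
Waiting times: 10=21, 11=12, 12=31, 13=0, 14=6
Average waiting = (21+12+31+0+6) / 5 = 70/5 = 14.00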